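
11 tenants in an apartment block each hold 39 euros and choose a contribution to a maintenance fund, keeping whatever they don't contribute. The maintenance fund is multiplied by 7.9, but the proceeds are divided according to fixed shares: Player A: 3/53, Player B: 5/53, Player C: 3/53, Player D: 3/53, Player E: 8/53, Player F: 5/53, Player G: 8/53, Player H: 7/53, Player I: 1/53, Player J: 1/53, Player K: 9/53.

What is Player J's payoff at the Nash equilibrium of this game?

62.25 euros

For player j, contributing a unit is worthwhile iff 7.9 × (j's share) ≥ 1, i.e. iff j's share is at least 0.1266.
The shares above 0.1266 belong to Player E, Player G, Player H and Player K, contributing 39 each; the remaining 7 contribute 0. Total contributed: 156.
Player J keeps 39 and receives 7.9 × 156 × 1/53 = 23.25 from the maintenance fund, for a payoff of 62.25.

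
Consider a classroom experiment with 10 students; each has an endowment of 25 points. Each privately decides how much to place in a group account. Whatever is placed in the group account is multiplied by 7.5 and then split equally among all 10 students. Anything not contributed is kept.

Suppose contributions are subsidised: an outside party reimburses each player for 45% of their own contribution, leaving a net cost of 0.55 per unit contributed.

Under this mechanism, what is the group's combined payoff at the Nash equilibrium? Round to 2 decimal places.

1987.50 points

With the mechanism, a contributed unit returns (7.5/10) / 0.55 = 1.3636 per unit of net cost to the contributor — now above 1 — so contributing fully is weakly dominant for every player.
So the Nash equilibrium is full contribution by all 10; the group earns 10 × (25 × 0.45 + 7.5 × 25) = 1987.50.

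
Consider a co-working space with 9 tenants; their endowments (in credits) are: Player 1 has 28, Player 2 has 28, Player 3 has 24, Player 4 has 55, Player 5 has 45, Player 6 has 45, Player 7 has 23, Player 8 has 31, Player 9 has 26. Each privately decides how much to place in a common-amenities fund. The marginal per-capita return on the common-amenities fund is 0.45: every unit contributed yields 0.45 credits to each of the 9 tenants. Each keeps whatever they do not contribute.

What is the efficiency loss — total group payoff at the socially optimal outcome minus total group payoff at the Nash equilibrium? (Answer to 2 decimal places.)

930.25 credits

The private return per contributed unit is 0.45 < 1 for everyone, so the Nash equilibrium is zero contribution and the group total is Σ E_j = 28 + 28 + 24 + 55 + 45 + 45 + 23 + 31 + 26 = 305.
Each contributed unit returns 4.050 to the group, so the social optimum is full contribution by everyone: group total = 4.050 × 305 = 1235.25.
Efficiency loss = (4.050 − 1) × 305 = 930.25.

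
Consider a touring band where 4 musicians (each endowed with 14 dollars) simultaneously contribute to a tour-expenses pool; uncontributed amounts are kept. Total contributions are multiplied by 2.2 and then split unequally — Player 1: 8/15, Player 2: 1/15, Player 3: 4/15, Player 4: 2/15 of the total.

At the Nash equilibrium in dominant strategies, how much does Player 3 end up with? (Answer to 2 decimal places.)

22.21 dollars

For player j, contributing a unit is worthwhile iff 2.2 × (j's share) ≥ 1, i.e. iff j's share is at least 0.4545.
Player 1 alone (share 8/15) is above the threshold, contributing 14; the remaining 3 contribute 0. Total contributed: 14.
Player 3 keeps 14 and receives 2.2 × 14 × 4/15 = 8.21 from the tour-expenses pool, for a payoff of 22.21.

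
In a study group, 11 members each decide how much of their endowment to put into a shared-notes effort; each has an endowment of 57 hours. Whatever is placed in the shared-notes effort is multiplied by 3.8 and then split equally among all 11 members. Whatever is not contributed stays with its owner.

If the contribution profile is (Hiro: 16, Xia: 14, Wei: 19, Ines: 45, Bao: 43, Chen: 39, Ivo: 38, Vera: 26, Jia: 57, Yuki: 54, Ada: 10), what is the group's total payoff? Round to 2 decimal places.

1637.80 hours

Total contributed: 16 + 14 + 19 + 45 + 43 + 39 + 38 + 26 + 57 + 54 + 10 = 361; total kept: 11 × 57 − 361 = 266.
The shared-notes effort pays out 3.8 × 361 = 1371.80 in aggregate.
Group total = 266 + 1371.80 = 1637.80.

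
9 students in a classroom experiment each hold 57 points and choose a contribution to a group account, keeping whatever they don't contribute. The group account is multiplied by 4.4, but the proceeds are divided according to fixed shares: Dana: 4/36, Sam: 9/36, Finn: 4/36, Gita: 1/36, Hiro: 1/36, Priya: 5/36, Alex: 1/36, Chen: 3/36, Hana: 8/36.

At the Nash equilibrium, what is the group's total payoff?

A player with share s gets back 4.4·s per unit contributed, so full contribution is dominant for anyone with s > 1/4.4 = 0.2273 and zero contribution is dominant for anyone below.
Only Sam (9/36) clears that bar, contributing 57; the remaining 8 contribute 0. Total contributed: 57.
The group account pays out 4.4 × 57 = 250.80 in total (split across the unequal shares, but the aggregate is all that matters for the group sum).
The 8 free-riders keep 57 each, adding 456. Group total = 456 + 250.80 = 706.80.

706.80 points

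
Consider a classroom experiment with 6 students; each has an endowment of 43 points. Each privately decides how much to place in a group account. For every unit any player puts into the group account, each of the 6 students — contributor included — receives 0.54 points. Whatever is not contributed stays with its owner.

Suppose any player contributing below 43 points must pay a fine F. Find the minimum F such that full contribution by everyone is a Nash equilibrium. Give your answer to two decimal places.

Given the others contribute fully, the best deviation is to contribute 0 (any partial contribution still incurs the fine and gives up units whose private return 0.54 is below 1).
Deviating from 43 to 0 saves 43 points but forfeits the deviator's share of the drop in the group account: 0.54 × 43 = 23.22.
So the deviation gain is 43 − 23.22 = 19.78, and the fine must be at least 19.78 points to wipe it out.

19.78 points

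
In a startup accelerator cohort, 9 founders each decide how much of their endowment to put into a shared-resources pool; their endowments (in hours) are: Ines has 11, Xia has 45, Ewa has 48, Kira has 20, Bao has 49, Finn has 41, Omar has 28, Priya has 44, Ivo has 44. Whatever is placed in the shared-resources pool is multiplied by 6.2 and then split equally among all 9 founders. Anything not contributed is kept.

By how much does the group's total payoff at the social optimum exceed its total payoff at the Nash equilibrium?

1716.00 hours

The private return per contributed unit is 6.2/9 = 0.6889 < 1 for every player regardless of endowment, so the Nash equilibrium is zero contribution and the group total is Σ E_j = 11 + 45 + 48 + 20 + 49 + 41 + 28 + 44 + 44 = 330.
Each contributed unit returns 6.200 to the group, so the social optimum is full contribution by everyone: group total = 6.200 × 330 = 2046.00.
Efficiency loss = (6.200 − 1) × 330 = 1716.00.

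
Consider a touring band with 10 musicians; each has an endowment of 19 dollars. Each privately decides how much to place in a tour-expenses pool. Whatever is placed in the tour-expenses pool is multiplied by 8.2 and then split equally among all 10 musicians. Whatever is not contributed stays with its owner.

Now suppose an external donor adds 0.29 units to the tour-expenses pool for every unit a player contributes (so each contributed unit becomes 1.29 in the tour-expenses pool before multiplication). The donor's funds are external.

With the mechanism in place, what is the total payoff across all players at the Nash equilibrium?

Under the mechanism each unit contributed yields 8.2 × 1.29 / 10 = 1.0578 back to its contributor per unit of net cost, which exceeds 1, making full contribution the dominant choice for everyone.
At the Nash equilibrium everyone contributes 19. Group total payoff = 8.2 × 1.29 × 190 = 2009.82.

2009.82 dollars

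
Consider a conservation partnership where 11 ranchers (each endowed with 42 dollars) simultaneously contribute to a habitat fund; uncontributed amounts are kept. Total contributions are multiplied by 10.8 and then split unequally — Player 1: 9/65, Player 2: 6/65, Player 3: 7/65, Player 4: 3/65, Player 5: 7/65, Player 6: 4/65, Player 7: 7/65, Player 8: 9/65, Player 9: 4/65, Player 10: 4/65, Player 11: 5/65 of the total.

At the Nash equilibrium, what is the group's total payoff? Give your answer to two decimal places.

2520.00 dollars

For player j, contributing a unit is worthwhile iff 10.8 × (j's share) ≥ 1, i.e. iff j's share is at least 0.0926.
Player 1, Player 3, Player 5, Player 7 and Player 8 clear that bar, contributing 42 each; the remaining 6 contribute 0. Total contributed: 210.
The habitat fund pays out 10.8 × 210 = 2268.00 in total (split across the unequal shares, but the aggregate is all that matters for the group sum).
The 6 free-riders keep 42 each, adding 252. Group total = 252 + 2268.00 = 2520.00.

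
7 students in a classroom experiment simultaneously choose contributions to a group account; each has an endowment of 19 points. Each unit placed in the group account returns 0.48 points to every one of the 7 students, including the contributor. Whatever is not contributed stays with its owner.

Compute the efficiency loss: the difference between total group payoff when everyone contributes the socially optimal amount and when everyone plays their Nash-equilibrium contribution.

313.88 points

The private return per contributed unit is 0.48 < 1, so contributing 0 is dominant for every player. At the Nash equilibrium everyone keeps their 19, and the group total is 7 × 19 = 133.
Each contributed unit returns 3.360 to the group as a whole (0.48 to each of 7 players), which exceeds 1, so the social optimum is full contribution: group total = 3.360 × 133 = 446.88.
Efficiency loss = 446.88 − 133 = 313.88.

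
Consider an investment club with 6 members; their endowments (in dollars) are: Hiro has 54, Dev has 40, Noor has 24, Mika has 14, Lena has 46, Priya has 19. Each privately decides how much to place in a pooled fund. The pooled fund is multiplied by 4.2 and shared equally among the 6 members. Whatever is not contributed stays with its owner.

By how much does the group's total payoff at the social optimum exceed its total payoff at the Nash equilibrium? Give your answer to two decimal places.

630.40 dollars

The private return per contributed unit is 4.2/6 = 0.7000 < 1 for every player regardless of endowment, so the Nash equilibrium is zero contribution and the group total is Σ E_j = 54 + 40 + 24 + 14 + 46 + 19 = 197.
Each contributed unit returns 4.200 to the group, so the social optimum is full contribution by everyone: group total = 4.200 × 197 = 827.40.
Efficiency loss = (4.200 − 1) × 197 = 630.40.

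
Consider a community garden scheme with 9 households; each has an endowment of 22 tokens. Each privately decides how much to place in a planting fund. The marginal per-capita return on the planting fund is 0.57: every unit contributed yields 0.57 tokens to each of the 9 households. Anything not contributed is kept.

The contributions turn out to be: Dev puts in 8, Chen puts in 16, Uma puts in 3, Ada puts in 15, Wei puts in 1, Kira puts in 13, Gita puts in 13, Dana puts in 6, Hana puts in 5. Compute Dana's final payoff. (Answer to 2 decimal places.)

Total contributed: 8 + 16 + 3 + 15 + 1 + 13 + 13 + 6 + 5 = 80.
Each receives 0.57 × 80 = 45.60 from the planting fund.
Dana keeps 22 − 6 = 16, so Dana's payoff is 16 + 45.60 = 61.60.

61.60 tokens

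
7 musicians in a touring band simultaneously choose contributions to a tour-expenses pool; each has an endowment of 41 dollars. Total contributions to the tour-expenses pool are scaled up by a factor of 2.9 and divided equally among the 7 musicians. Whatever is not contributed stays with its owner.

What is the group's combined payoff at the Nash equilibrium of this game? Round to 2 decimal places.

287.00 dollars

Each contributed unit returns 2.9/7 = 0.4143 to its contributor — below 1 — so contributing 0 is dominant for every player. At the Nash equilibrium everyone keeps their 41, and the group total is 7 × 41 = 287.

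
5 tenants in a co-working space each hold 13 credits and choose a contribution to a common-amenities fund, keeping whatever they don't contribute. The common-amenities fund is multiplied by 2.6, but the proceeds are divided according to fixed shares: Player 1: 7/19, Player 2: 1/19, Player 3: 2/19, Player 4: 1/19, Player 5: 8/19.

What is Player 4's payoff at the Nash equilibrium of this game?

For player j, contributing a unit is worthwhile iff 2.6 × (j's share) ≥ 1, i.e. iff j's share is at least 0.3846.
Player 5 alone (share 8/19) is above the threshold, contributing 13; the remaining 4 contribute 0. Total contributed: 13.
Player 4 keeps 13 and receives 2.6 × 13 × 1/19 = 1.78 from the common-amenities fund, for a payoff of 14.78.

14.78 credits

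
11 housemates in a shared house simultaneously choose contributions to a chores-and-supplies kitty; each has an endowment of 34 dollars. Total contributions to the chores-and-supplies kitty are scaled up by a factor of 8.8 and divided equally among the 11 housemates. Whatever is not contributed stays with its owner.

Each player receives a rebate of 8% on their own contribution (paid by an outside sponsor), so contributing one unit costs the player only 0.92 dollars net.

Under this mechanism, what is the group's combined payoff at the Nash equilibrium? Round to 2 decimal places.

The effective private return is (8.8/11) / 0.92 = 0.8696, which is still under 1, so the mechanism doesn't change anyone's dominant strategy: zero contribution.
At the Nash equilibrium no one contributes; group total payoff = 11 × 34 = 374.

374.00 dollars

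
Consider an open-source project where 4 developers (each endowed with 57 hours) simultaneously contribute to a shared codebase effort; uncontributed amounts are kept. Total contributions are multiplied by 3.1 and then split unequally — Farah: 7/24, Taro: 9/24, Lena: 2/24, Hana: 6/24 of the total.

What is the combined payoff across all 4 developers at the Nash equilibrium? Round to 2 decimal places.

347.70 hours

For player j, contributing a unit is worthwhile iff 3.1 × (j's share) ≥ 1, i.e. iff j's share is at least 0.3226.
Only Taro (9/24) clears that bar, contributing 57; the remaining 3 contribute 0. Total contributed: 57.
The shared codebase effort pays out 3.1 × 57 = 176.70 in total (split across the unequal shares, but the aggregate is all that matters for the group sum).
The 3 free-riders keep 57 each, adding 171. Group total = 171 + 176.70 = 347.70.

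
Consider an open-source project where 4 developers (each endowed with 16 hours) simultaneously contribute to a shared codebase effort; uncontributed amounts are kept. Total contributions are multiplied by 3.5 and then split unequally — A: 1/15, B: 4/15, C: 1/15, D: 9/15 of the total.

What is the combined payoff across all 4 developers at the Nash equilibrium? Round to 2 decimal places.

Player j's private return per contributed unit is 3.5 × (j's share). Contributing is weakly dominant for j when that share is at least 1/3.5 = 0.2857, and contributing 0 is dominant otherwise.
The only share above 0.2857 is D's 9/15, contributing 16; the remaining 3 contribute 0. Total contributed: 16.
The shared codebase effort pays out 3.5 × 16 = 56.00 in total (split across the unequal shares, but the aggregate is all that matters for the group sum).
The 3 free-riders keep 16 each, adding 48. Group total = 48 + 56.00 = 104.00.

104.00 hours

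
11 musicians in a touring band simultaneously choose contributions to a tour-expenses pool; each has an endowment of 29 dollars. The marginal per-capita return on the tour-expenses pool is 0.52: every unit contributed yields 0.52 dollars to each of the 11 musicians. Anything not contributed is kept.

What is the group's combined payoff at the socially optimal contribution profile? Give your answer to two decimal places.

Each contributed unit returns 5.720 to the group as a whole (0.52 to each of 11 players), which exceeds 1, so the social optimum is full contribution: group total = 5.720 × 319 = 1824.68.

1824.68 dollars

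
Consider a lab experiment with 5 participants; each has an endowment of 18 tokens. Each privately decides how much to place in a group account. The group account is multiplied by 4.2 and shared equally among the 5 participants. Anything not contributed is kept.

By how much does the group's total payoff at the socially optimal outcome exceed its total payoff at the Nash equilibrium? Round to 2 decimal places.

288.00 tokens

Each contributed unit returns 4.2/5 = 0.8400 to its contributor — below 1 — so contributing 0 is dominant for every player. At the Nash equilibrium everyone keeps their 18, and the group total is 5 × 18 = 90.
Each contributed unit returns 4.200 to the group as a whole (0.8400 to each of 5 players), which exceeds 1, so the social optimum is full contribution: group total = 4.200 × 90 = 378.00.
Efficiency loss = 378.00 − 90 = 288.00.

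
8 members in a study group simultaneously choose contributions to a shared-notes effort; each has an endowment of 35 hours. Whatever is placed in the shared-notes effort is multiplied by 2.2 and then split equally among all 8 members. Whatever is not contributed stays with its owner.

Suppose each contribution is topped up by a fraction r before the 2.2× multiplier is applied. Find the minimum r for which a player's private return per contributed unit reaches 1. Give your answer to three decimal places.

2.636

With matching at rate r, one contributed unit becomes (1 + r) in the shared-notes effort and returns 2.2 × (1 + r) / 8 to the contributor.
Setting this equal to 1: 1 + r = 8/2.2 = 3.6364.
So the minimum matching rate is r = 3.6364 − 1 = 2.636.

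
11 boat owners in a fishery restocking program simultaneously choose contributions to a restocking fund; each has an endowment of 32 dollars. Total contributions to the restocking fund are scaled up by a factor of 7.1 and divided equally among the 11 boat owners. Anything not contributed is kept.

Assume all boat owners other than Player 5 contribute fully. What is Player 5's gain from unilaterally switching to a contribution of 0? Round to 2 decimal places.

Switching from a contribution of 32 to 0 lets Player 5 keep an extra 32 dollars, but lowers the restocking fund by 32, which costs Player 5 their own share of that drop: 7.1/11 × 32 = 20.65.
Net gain = 32 − 20.65 = 11.35. The private return per contributed unit (0.6455) is below 1, so free-riding is indeed the best response regardless of what the others do.

11.35 dollars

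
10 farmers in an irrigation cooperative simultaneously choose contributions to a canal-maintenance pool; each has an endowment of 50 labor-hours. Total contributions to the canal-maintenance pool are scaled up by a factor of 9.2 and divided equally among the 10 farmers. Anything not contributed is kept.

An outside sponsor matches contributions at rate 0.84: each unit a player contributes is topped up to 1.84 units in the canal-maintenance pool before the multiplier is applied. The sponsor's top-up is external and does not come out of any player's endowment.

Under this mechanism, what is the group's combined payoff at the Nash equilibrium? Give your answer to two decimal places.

8464.00 labor-hours

The effective private return per unit is now 9.2 × 1.84 / 10 = 1.6928 > 1, so every player's dominant strategy flips to full contribution.
So the Nash equilibrium is full contribution by all 10; the group earns 9.2 × 1.84 × 500 = 8464.00.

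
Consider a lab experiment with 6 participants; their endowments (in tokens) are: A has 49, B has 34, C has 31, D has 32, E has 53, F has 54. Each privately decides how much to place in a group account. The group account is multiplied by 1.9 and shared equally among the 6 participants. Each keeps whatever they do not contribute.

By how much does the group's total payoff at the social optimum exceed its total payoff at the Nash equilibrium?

227.70 tokens

The private return per contributed unit is 1.9/6 = 0.3167 < 1 for every player regardless of endowment, so the Nash equilibrium is zero contribution and the group total is Σ E_j = 49 + 34 + 31 + 32 + 53 + 54 = 253.
Each contributed unit returns 1.900 to the group, so the social optimum is full contribution by everyone: group total = 1.900 × 253 = 480.70.
Efficiency loss = (1.900 − 1) × 253 = 227.70.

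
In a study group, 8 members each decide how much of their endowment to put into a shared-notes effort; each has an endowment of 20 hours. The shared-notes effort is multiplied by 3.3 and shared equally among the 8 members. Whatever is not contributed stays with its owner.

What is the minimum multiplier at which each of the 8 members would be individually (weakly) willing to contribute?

8

A contributed unit returns (multiplier)/8 to its contributor.
This reaches 1 exactly when the multiplier is 8.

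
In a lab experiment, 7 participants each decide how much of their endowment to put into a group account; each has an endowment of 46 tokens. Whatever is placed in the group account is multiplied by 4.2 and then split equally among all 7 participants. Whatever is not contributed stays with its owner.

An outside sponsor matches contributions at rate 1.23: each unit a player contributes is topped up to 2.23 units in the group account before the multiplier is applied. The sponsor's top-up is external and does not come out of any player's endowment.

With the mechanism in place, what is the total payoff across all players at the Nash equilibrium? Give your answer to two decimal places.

With the mechanism, a contributed unit returns 4.2 × 2.23 / 7 = 1.3380 per unit of net cost to the contributor — now above 1 — so contributing fully is weakly dominant for every player.
So the Nash equilibrium is full contribution by all 7; the group earns 4.2 × 2.23 × 322 = 3015.85.

3015.85 tokens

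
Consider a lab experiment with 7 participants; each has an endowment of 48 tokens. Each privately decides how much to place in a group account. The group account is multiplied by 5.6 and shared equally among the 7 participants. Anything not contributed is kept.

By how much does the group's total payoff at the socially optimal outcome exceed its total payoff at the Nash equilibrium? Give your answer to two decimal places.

Each contributed unit returns 5.6/7 = 0.8000 to its contributor — below 1 — so contributing 0 is dominant for every player. At the Nash equilibrium everyone keeps their 48, and the group total is 7 × 48 = 336.
Each contributed unit returns 5.600 to the group as a whole (0.8000 to each of 7 players), which exceeds 1, so the social optimum is full contribution: group total = 5.600 × 336 = 1881.60.
Efficiency loss = 1881.60 − 336 = 1545.60.

1545.60 tokens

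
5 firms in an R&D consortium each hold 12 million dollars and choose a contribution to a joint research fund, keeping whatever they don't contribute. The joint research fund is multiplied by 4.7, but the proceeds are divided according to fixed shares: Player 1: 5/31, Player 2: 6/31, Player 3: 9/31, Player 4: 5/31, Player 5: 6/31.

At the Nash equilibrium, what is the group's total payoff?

A player with share s gets back 4.7·s per unit contributed, so full contribution is dominant for anyone with s > 1/4.7 = 0.2128 and zero contribution is dominant for anyone below.
The only share above 0.2128 is Player 3's 9/31, contributing 12; the remaining 4 contribute 0. Total contributed: 12.
The joint research fund pays out 4.7 × 12 = 56.40 in total (split across the unequal shares, but the aggregate is all that matters for the group sum).
The 4 free-riders keep 12 each, adding 48. Group total = 48 + 56.40 = 104.40.

104.40 million dollars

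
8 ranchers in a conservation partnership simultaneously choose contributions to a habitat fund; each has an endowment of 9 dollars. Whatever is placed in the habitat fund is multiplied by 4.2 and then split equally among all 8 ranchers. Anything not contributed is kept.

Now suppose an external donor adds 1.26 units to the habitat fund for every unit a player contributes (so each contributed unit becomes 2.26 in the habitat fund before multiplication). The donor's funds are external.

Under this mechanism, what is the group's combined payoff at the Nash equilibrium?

The effective private return per unit is now 4.2 × 2.26 / 8 = 1.1865 > 1, so every player's dominant strategy flips to full contribution.
So the Nash equilibrium is full contribution by all 8; the group earns 4.2 × 2.26 × 72 = 683.42.

683.42 dollars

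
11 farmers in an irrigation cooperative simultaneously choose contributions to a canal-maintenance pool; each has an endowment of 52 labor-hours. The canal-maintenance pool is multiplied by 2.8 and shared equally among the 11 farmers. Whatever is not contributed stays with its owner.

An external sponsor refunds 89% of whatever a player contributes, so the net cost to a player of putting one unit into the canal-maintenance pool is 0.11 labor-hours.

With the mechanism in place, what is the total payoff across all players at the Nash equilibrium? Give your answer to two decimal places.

The effective private return per unit is now (2.8/11) / 0.11 = 2.3140 > 1, so every player's dominant strategy flips to full contribution.
So the Nash equilibrium is full contribution by all 11; the group earns 11 × (52 × 0.89 + 2.8 × 52) = 2110.68.

2110.68 labor-hours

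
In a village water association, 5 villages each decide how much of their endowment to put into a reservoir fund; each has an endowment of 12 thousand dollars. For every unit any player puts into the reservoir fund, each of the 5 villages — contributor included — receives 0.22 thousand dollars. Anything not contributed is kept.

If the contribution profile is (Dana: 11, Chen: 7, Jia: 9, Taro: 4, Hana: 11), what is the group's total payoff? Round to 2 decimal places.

Total contributed: 11 + 7 + 9 + 4 + 11 = 42; total kept: 5 × 12 − 42 = 18.
The reservoir fund pays out 0.22 × 5 × 42 = 46.20 in aggregate.
Group total = 18 + 46.20 = 64.20.

64.20 thousand dollars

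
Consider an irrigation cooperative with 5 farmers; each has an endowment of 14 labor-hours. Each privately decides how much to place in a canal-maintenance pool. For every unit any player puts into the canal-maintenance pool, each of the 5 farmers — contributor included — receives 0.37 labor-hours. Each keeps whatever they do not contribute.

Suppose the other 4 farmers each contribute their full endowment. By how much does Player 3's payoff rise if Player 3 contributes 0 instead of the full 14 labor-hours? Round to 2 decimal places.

8.82 labor-hours

Switching from a contribution of 14 to 0 lets Player 3 keep an extra 14 labor-hours, but lowers the canal-maintenance pool by 14, which costs Player 3 their own share of that drop: 0.37 × 14 = 5.18.
Net gain = 14 − 5.18 = 8.82. The private return per contributed unit (0.37) is below 1, so free-riding is indeed the best response regardless of what the others do.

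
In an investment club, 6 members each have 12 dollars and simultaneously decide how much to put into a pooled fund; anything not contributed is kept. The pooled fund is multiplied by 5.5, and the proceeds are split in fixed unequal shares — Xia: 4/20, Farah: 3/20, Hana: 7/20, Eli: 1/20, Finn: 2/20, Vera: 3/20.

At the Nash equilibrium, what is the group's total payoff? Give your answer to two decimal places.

180.00 dollars

Each unit j contributes comes back to j as 5.5 × (j's share), so j prefers to contribute only if that share exceeds 1/5.5 = 0.1818; otherwise keeping the unit dominates.
Xia and Hana are above the threshold, contributing 12 each; the remaining 4 contribute 0. Total contributed: 24.
The pooled fund pays out 5.5 × 24 = 132.00 in total (split across the unequal shares, but the aggregate is all that matters for the group sum).
The 4 free-riders keep 12 each, adding 48. Group total = 48 + 132.00 = 180.00.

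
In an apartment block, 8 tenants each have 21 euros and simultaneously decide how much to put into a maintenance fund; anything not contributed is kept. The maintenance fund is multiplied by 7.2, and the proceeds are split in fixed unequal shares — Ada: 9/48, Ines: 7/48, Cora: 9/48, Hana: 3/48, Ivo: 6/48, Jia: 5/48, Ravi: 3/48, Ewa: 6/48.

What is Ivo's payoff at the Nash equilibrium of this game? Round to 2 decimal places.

Player j's private return per contributed unit is 7.2 × (j's share). Contributing is weakly dominant for j when that share is at least 1/7.2 = 0.1389, and contributing 0 is dominant otherwise.
The shares above 0.1389 belong to Ada, Ines and Cora, contributing 21 each; the remaining 5 contribute 0. Total contributed: 63.
Ivo keeps 21 and receives 7.2 × 63 × 6/48 = 56.70 from the maintenance fund, for a payoff of 77.70.

77.70 euros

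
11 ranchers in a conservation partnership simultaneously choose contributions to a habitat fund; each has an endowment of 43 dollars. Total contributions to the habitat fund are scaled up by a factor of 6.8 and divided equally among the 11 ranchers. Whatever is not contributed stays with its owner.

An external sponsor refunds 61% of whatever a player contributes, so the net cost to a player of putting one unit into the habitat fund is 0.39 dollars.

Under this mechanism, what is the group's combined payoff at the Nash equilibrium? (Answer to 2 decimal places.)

3504.93 dollars

With the mechanism, a contributed unit returns (6.8/11) / 0.39 = 1.5851 per unit of net cost to the contributor — now above 1 — so contributing fully is weakly dominant for every player.
So the Nash equilibrium is full contribution by all 11; the group earns 11 × (43 × 0.61 + 6.8 × 43) = 3504.93.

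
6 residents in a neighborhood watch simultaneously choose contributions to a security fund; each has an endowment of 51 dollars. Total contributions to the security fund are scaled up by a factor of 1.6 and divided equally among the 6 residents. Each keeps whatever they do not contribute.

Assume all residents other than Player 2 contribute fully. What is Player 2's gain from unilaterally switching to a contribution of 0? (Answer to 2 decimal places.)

37.40 dollars

Switching from a contribution of 51 to 0 lets Player 2 keep an extra 51 dollars, but lowers the security fund by 51, which costs Player 2 their own share of that drop: 1.6/6 × 51 = 13.60.
Net gain = 51 − 13.60 = 37.40. The private return per contributed unit (0.2667) is below 1, so free-riding is indeed the best response regardless of what the others do.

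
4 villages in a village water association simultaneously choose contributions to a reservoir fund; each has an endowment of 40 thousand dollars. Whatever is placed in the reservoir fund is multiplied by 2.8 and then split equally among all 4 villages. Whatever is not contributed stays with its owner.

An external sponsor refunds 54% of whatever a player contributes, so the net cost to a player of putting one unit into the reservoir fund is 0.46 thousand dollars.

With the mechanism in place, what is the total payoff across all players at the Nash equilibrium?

With the mechanism, a contributed unit returns (2.8/4) / 0.46 = 1.5217 per unit of net cost to the contributor — now above 1 — so contributing fully is weakly dominant for every player.
So the Nash equilibrium is full contribution by all 4; the group earns 4 × (40 × 0.54 + 2.8 × 40) = 534.40.

534.40 thousand dollars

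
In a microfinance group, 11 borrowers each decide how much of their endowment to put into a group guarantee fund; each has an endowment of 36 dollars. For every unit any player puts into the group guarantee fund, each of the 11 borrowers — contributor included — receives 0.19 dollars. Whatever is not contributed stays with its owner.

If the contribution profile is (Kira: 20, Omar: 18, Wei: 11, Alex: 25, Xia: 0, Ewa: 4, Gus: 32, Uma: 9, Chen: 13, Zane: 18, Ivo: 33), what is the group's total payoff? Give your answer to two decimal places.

595.47 dollars

Total contributed: 20 + 18 + 11 + 25 + 0 + 4 + 32 + 9 + 13 + 18 + 33 = 183; total kept: 11 × 36 − 183 = 213.
The group guarantee fund pays out 0.19 × 11 × 183 = 382.47 in aggregate.
Group total = 213 + 382.47 = 595.47.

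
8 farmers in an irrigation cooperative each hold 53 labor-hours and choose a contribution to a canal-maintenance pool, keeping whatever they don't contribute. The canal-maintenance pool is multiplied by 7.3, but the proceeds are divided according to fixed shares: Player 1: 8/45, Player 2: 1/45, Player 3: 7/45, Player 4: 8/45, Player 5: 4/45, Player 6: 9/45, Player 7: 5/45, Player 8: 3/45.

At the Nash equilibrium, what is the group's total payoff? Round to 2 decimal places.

1759.60 labor-hours

Each unit j contributes comes back to j as 7.3 × (j's share), so j prefers to contribute only if that share exceeds 1/7.3 = 0.1370; otherwise keeping the unit dominates.
Player 1, Player 3, Player 4 and Player 6 are above the threshold, contributing 53 each; the remaining 4 contribute 0. Total contributed: 212.
The canal-maintenance pool pays out 7.3 × 212 = 1547.60 in total (split across the unequal shares, but the aggregate is all that matters for the group sum).
The 4 free-riders keep 53 each, adding 212. Group total = 212 + 1547.60 = 1759.60.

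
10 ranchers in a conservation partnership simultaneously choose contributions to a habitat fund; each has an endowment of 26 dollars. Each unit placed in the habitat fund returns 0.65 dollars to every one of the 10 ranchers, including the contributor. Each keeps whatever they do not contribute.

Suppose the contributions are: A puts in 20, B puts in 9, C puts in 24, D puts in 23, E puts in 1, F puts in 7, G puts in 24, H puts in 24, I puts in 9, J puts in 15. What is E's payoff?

126.40 dollars

Total contributed: 20 + 9 + 24 + 23 + 1 + 7 + 24 + 24 + 9 + 15 = 156.
Each receives 0.65 × 156 = 101.40 from the habitat fund.
E keeps 26 − 1 = 25, so E's payoff is 25 + 101.40 = 126.40.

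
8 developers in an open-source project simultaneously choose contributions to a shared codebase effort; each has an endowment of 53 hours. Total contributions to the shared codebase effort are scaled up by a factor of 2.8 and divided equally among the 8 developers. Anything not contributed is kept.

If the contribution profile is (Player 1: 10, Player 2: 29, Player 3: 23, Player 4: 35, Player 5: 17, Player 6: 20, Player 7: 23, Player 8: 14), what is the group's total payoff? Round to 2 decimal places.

Total contributed: 10 + 29 + 23 + 35 + 17 + 20 + 23 + 14 = 171; total kept: 8 × 53 − 171 = 253.
The shared codebase effort pays out 2.8 × 171 = 478.80 in aggregate.
Group total = 253 + 478.80 = 731.80.

731.80 hours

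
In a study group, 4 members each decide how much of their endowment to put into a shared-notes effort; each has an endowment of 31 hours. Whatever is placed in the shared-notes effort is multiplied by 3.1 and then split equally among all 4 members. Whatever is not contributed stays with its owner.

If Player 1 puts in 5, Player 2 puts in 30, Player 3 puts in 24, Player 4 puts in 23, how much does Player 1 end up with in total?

Total contributed: 5 + 30 + 24 + 23 = 82.
Each receives 3.1 × 82 / 4 = 63.55 from the shared-notes effort.
Player 1 keeps 31 − 5 = 26, so Player 1's payoff is 26 + 63.55 = 89.55.

89.55 hours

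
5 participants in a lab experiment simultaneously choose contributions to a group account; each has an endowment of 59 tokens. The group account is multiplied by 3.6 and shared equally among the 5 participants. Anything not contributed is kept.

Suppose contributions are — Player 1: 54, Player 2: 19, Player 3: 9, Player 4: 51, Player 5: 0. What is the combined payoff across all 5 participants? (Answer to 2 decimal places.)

640.80 tokens

Total contributed: 54 + 19 + 9 + 51 + 0 = 133; total kept: 5 × 59 − 133 = 162.
The group account pays out 3.6 × 133 = 478.80 in aggregate.
Group total = 162 + 478.80 = 640.80.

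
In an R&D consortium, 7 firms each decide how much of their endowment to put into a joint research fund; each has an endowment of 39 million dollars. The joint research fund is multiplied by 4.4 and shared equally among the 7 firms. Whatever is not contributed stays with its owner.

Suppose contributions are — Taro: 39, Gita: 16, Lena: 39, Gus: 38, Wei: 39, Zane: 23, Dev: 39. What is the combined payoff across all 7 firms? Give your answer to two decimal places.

Total contributed: 39 + 16 + 39 + 38 + 39 + 23 + 39 = 233; total kept: 7 × 39 − 233 = 40.
The joint research fund pays out 4.4 × 233 = 1025.20 in aggregate.
Group total = 40 + 1025.20 = 1065.20.

1065.20 million dollars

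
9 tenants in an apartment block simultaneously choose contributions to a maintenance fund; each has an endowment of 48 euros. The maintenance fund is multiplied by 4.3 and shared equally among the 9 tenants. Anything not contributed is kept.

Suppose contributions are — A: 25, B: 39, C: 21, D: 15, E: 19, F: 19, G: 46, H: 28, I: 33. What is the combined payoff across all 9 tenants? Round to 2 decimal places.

1240.50 euros

Total contributed: 25 + 39 + 21 + 15 + 19 + 19 + 46 + 28 + 33 = 245; total kept: 9 × 48 − 245 = 187.
The maintenance fund pays out 4.3 × 245 = 1053.50 in aggregate.
Group total = 187 + 1053.50 = 1240.50.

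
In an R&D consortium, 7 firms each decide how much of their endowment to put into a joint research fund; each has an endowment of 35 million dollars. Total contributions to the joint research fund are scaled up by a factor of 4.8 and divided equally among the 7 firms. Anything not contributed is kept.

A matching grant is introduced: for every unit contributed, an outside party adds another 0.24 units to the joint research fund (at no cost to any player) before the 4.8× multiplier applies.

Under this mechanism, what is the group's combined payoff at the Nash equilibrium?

245.00 million dollars

Even with the mechanism, each unit contributed returns only 4.8 × 1.24 / 7 = 0.8503 per unit of net cost, so contributing nothing is still dominant.
Everyone keeps their endowment and the group total is 7 × 35 = 245.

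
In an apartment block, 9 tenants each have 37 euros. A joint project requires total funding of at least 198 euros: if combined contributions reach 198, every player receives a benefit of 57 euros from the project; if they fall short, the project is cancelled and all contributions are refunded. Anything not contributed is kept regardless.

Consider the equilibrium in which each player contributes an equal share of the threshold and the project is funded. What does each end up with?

72 euros

Equal share of the threshold: 198/9 = 22.
At this profile no one gains by cutting their contribution: any cut drops the total below 198, the project is cancelled, contributions are refunded, and the deviator ends with 37, which is less than 37 − 22 + 57 = 72. Contributing more than 22 just wastes the excess. So contributing exactly 22 is a best response.
Each player's payoff: 37 − 22 + 57 = 72.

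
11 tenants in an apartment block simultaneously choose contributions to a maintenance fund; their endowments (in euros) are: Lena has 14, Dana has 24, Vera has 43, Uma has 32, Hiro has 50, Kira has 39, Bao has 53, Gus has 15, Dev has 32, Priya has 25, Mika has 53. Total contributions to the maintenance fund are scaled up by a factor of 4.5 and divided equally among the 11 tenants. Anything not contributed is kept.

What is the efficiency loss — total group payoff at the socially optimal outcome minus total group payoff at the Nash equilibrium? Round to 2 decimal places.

1330.00 euros

The private return per contributed unit is 4.5/11 = 0.4091 < 1 for every player regardless of endowment, so the Nash equilibrium is zero contribution and the group total is Σ E_j = 14 + 24 + 43 + 32 + 50 + 39 + 53 + 15 + 32 + 25 + 53 = 380.
Each contributed unit returns 4.500 to the group, so the social optimum is full contribution by everyone: group total = 4.500 × 380 = 1710.00.
Efficiency loss = (4.500 − 1) × 380 = 1330.00.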